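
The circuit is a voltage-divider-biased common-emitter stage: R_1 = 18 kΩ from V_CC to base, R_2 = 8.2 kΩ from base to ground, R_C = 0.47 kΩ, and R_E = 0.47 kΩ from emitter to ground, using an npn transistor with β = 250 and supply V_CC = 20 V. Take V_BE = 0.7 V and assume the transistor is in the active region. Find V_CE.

Thevenize the base divider: V_Th = V_CC·R_2/(R_1+R_2) = 20×8.2/26.2 = 6.26 V, R_Th = R_1‖R_2 = 5.63 kΩ.
Base-emitter loop: V_Th = I_B·R_Th + V_BE + (β+1)I_B·R_E, so I_B = (6.26 − 0.7) / (5.63 + 251×0.47) = 0.045 mA.
I_C = β·I_B = 250×0.045 = 11.2 mA, and I_E = (β+1)I_B = 11.3 mA.
V_CE = V_CC − I_C·R_C − I_E·R_E = 20 − 11.2×0.47 − 11.3×0.47 = 9.41 V.
V_CE = 9.41 V > 0.2 V confirms active-region operation.

V_CE ≈ 9.4 V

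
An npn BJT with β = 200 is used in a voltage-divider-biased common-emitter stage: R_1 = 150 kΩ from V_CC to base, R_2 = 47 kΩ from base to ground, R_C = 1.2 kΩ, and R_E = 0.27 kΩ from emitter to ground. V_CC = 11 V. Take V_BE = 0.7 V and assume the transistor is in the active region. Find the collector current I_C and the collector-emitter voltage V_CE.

I_C ≈ 4.3 mA, V_CE ≈ 4.7 V

Thevenize the base divider: V_Th = V_CC·R_2/(R_1+R_2) = 11×47/197 = 2.62 V, R_Th = R_1‖R_2 = 35.8 kΩ.
Base-emitter loop: V_Th = I_B·R_Th + V_BE + (β+1)I_B·R_E, so I_B = (2.62 − 0.7) / (35.8 + 201×0.27) = 0.0214 mA.
I_C = β·I_B = 200×0.0214 = 4.27 mA, and I_E = (β+1)I_B = 4.3 mA.
V_CE = V_CC − I_C·R_C − I_E·R_E = 11 − 4.27×1.2 − 4.3×0.27 = 4.71 V.
V_CE = 4.71 V > 0.2 V confirms active-region operation.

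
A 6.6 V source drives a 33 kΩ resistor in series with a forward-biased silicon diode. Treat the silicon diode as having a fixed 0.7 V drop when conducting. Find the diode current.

I ≈ 0.18 mA

KVL around the loop: 6.6 = V_D + I·R = 0.7 + I × 33 kΩ.
So I = (6.6 − 0.7) / 33 kΩ = 5.9 / 33 = 0.179 mA.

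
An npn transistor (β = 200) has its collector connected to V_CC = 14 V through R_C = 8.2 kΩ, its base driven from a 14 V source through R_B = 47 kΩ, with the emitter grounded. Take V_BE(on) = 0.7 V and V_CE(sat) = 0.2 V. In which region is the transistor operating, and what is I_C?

saturation; I_C ≈ 1.7 mA

Assume active: I_B = (14 − 0.7)/47 = 0.283 mA, giving I_C = β·I_B = 56.6 mA.
But then V_CE = 14 − 56.6×8.2 = -450 V < V_CE(sat) = 0.2 V — impossible in the active region.
So the transistor is saturated. With V_CE = 0.2 V, I_C = (V_CC − 0.2)/R_C = 13.8/8.2 = 1.68 mA.
Check: β·I_B = 56.6 mA > I_C = 1.68 mA, confirming saturation.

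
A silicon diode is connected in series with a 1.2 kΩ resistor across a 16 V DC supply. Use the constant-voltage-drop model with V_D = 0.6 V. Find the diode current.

KVL around the loop: 16 = V_D + I·R = 0.6 + I × 1.2 kΩ.
So I = (16 − 0.6) / 1.2 kΩ = 15.4 / 1.2 = 12.8 mA.

I ≈ 13 mA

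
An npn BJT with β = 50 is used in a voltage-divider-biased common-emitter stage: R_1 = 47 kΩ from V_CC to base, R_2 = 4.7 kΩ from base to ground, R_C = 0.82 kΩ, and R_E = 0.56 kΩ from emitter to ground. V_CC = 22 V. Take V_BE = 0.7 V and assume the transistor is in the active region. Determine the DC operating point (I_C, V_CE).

I_C ≈ 2 mA, V_CE ≈ 19 V

Thevenize the base divider: V_Th = V_CC·R_2/(R_1+R_2) = 22×4.7/51.7 = 2 V, R_Th = R_1‖R_2 = 4.27 kΩ.
Base-emitter loop: V_Th = I_B·R_Th + V_BE + (β+1)I_B·R_E, so I_B = (2 − 0.7) / (4.27 + 51×0.56) = 0.0396 mA.
I_C = β·I_B = 50×0.0396 = 1.98 mA, and I_E = (β+1)I_B = 2.02 mA.
V_CE = V_CC − I_C·R_C − I_E·R_E = 22 − 1.98×0.82 − 2.02×0.56 = 19.2 V.
V_CE = 19.2 V > 0.2 V confirms active-region operation.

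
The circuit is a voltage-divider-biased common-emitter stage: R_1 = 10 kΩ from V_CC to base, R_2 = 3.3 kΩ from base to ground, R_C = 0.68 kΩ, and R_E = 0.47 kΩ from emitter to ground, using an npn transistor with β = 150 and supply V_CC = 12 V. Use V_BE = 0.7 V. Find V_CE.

V_CE ≈ 6.6 V

Thevenize the base divider: V_Th = V_CC·R_2/(R_1+R_2) = 12×3.3/13.3 = 2.98 V, R_Th = R_1‖R_2 = 2.48 kΩ.
Base-emitter loop: V_Th = I_B·R_Th + V_BE + (β+1)I_B·R_E, so I_B = (2.98 − 0.7) / (2.48 + 151×0.47) = 0.031 mA.
I_C = β·I_B = 150×0.031 = 4.65 mA, and I_E = (β+1)I_B = 4.68 mA.
V_CE = V_CC − I_C·R_C − I_E·R_E = 12 − 4.65×0.68 − 4.68×0.47 = 6.64 V.
V_CE = 6.64 V > 0.2 V confirms active-region operation.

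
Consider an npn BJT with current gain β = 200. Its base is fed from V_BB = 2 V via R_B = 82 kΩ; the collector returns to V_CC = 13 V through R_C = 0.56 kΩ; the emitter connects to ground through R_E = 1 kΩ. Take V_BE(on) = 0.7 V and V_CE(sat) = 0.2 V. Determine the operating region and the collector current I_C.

Assume active. Base-emitter loop: I_B = (V_BB − V_BE)/(R_B + (β+1)R_E) = (2 − 0.7)/(82 + 201×1) = 0.00459 mA.
I_C = β·I_B = 200×0.00459 = 0.919 mA.
V_CE = V_CC − I_C·R_C − I_E·R_E = 13 − 0.919×0.56 − 0.923×1 = 11.6 V > V_CE(sat), so the active-region assumption holds.

active; I_C ≈ 0.92 mA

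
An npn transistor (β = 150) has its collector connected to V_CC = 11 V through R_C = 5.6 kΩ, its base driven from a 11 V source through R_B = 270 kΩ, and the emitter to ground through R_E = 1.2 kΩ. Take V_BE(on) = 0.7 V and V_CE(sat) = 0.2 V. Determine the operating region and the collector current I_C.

Assume active: I_B = (11 − 0.7)/(270 + 151×1.2) = 0.0228 mA, I_C = β·I_B = 3.42 mA.
Then V_CE = 11 − 3.42×5.6 − 3.45×1.2 = -12.3 V < 0.2 V — the active assumption fails.
Re-solve with V_CE = 0.2 V. KCL at the emitter: V_E/R_E = (V_BB−0.7−V_E)/R_B + (V_CC−0.2−V_E)/R_C, giving V_E = 1.94 V.
I_C = (V_CC − 0.2 − V_E)/R_C = (10.8 − 1.94)/5.6 = 1.58 mA.
Check: I_B = (10.3 − 1.94)/270 = 0.031 mA, and β·I_B = 4.65 mA > I_C, confirming saturation.

saturation; I_C ≈ 1.6 mA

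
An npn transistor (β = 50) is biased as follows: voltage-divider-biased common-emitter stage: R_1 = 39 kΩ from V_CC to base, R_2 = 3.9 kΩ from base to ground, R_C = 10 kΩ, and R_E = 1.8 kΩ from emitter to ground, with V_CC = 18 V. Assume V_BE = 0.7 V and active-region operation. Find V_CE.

V_CE ≈ 12 V

Thevenize the base divider: V_Th = V_CC·R_2/(R_1+R_2) = 18×3.9/42.9 = 1.64 V, R_Th = R_1‖R_2 = 3.55 kΩ.
Base-emitter loop: V_Th = I_B·R_Th + V_BE + (β+1)I_B·R_E, so I_B = (1.64 − 0.7) / (3.55 + 51×1.8) = 0.00982 mA.
I_C = β·I_B = 50×0.00982 = 0.491 mA, and I_E = (β+1)I_B = 0.501 mA.
V_CE = V_CC − I_C·R_C − I_E·R_E = 18 − 0.491×10 − 0.501×1.8 = 12.2 V.
V_CE = 12.2 V > 0.2 V confirms active-region operation.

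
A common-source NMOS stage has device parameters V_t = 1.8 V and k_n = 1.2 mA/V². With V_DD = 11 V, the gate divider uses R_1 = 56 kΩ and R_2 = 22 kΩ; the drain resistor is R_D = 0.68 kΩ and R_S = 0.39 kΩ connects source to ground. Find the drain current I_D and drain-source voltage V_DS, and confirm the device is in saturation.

I_D ≈ 0.66 mA, V_DS ≈ 10 V

V_G = V_DD·R_2/(R_1+R_2) = 11×22/78 = 3.1 V.
Assume saturation: I_D = (k_n/2)(V_GS − V_t)² with V_GS = V_G − I_D·R_S = 3.1 − 0.39·I_D.
Substituting gives 0.0913·I_D² − 1.61·I_D + 1.02 = 0, with roots I_D = 0.657 or 17 mA.
The root I_D = 17 mA gives V_GS = -3.52 V ≤ V_t, so take I_D = 0.657 mA.
Then V_GS = 2.85 V and V_DS = V_DD − I_D(R_D+R_S) = 11 − 0.657×1.07 = 10.3 V.
Saturation requires V_DS ≥ V_GS − V_t = 1.05 V; 10.3 ≥ 1.05 ✓.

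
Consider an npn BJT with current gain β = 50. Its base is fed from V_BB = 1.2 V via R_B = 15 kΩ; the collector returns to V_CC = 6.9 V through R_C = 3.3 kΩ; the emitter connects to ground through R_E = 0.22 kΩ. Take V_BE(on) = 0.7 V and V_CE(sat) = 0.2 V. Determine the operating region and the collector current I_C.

Assume active. Base-emitter loop: I_B = (V_BB − V_BE)/(R_B + (β+1)R_E) = (1.2 − 0.7)/(15 + 51×0.22) = 0.0191 mA.
I_C = β·I_B = 50×0.0191 = 0.953 mA.
V_CE = V_CC − I_C·R_C − I_E·R_E = 6.9 − 0.953×3.3 − 0.973×0.22 = 3.54 V > V_CE(sat), so the active-region assumption holds.

active; I_C ≈ 0.95 mA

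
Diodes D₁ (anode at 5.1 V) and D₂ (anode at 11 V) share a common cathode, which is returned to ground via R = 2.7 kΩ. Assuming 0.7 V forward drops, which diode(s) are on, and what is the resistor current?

Assume both conduct. Then node N would need to be at both 5.1−0.7 = 4.4 V and 11−0.7 = 10.3 V, which is impossible.
Assume only D₂ conducts: V_N = 11 − 0.7 = 10.3 V, so I_R = 10.3/2.7 = 3.81 mA.
Check D₁: its anode-to-cathode voltage is 5.1 − 10.3 = -5.2 V < 0.7 V, so it is off. The assumption is consistent.

Only D₂ conducts; I_R ≈ 3.8 mA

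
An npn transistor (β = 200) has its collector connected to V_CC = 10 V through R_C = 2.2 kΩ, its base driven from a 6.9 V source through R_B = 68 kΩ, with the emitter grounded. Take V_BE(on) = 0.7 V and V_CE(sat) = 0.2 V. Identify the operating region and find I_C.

saturation; I_C ≈ 4.5 mA

Assume active: I_B = (6.9 − 0.7)/68 = 0.0912 mA, giving I_C = β·I_B = 18.2 mA.
But then V_CE = 10 − 18.2×2.2 = -30.1 V < V_CE(sat) = 0.2 V — impossible in the active region.
So the transistor is saturated. With V_CE = 0.2 V, I_C = (V_CC − 0.2)/R_C = 9.8/2.2 = 4.45 mA.
Check: β·I_B = 18.2 mA > I_C = 4.45 mA, confirming saturation.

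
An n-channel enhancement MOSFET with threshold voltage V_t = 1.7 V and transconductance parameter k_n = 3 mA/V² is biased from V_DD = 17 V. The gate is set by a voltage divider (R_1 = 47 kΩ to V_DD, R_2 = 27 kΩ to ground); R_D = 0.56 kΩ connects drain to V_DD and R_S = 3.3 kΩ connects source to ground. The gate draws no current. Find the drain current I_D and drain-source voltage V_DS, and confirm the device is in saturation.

I_D ≈ 1.1 mA, V_DS ≈ 13 V

V_G = V_DD·R_2/(R_1+R_2) = 17×27/74 = 6.2 V.
Assume saturation: I_D = (k_n/2)(V_GS − V_t)² with V_GS = V_G − I_D·R_S = 6.2 − 3.3·I_D.
Substituting gives 16.3·I_D² − 45.6·I_D + 30.4 = 0, with roots I_D = 1.1 or 1.69 mA.
The root I_D = 1.69 mA gives V_GS = 0.64 V ≤ V_t, so take I_D = 1.1 mA.
Then V_GS = 2.56 V and V_DS = V_DD − I_D(R_D+R_S) = 17 − 1.1×3.86 = 12.7 V.
Saturation requires V_DS ≥ V_GS − V_t = 0.858 V; 12.7 ≥ 0.858 ✓.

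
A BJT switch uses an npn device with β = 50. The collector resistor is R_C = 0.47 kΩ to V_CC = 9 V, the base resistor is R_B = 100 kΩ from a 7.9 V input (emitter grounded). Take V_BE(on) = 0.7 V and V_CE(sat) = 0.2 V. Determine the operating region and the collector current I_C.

active; I_C ≈ 3.6 mA

Assume active. Base-emitter loop: I_B = (V_BB − V_BE)/R_B = (7.9 − 0.7)/100 = 0.072 mA.
I_C = β·I_B = 50×0.072 = 3.6 mA.
V_CE = V_CC − I_C·R_C = 9 − 3.6×0.47 = 7.31 V > V_CE(sat), so the active-region assumption holds.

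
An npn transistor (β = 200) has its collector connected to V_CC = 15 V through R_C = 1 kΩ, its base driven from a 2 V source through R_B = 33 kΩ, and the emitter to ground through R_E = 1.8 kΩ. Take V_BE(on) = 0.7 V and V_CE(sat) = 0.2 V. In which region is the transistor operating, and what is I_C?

Assume active. Base-emitter loop: I_B = (V_BB − V_BE)/(R_B + (β+1)R_E) = (2 − 0.7)/(33 + 201×1.8) = 0.00329 mA.
I_C = β·I_B = 200×0.00329 = 0.659 mA.
V_CE = V_CC − I_C·R_C − I_E·R_E = 15 − 0.659×1 − 0.662×1.8 = 13.2 V > V_CE(sat), so the active-region assumption holds.

active; I_C ≈ 0.66 mA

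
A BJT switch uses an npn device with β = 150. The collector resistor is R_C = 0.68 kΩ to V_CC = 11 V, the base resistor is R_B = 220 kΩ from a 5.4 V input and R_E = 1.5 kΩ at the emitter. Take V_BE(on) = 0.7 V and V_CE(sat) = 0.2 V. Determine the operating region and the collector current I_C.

Assume active. Base-emitter loop: I_B = (V_BB − V_BE)/(R_B + (β+1)R_E) = (5.4 − 0.7)/(220 + 151×1.5) = 0.0105 mA.
I_C = β·I_B = 150×0.0105 = 1.58 mA.
V_CE = V_CC − I_C·R_C − I_E·R_E = 11 − 1.58×0.68 − 1.59×1.5 = 7.54 V > V_CE(sat), so the active-region assumption holds.

active; I_C ≈ 1.6 mA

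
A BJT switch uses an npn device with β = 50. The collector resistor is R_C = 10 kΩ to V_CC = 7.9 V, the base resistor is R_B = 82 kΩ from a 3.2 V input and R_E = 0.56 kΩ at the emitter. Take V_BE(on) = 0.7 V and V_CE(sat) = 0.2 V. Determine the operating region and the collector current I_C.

saturation; I_C ≈ 0.73 mA

Assume active: I_B = (3.2 − 0.7)/(82 + 51×0.56) = 0.0226 mA, I_C = β·I_B = 1.13 mA.
Then V_CE = 7.9 − 1.13×10 − 1.15×0.56 = -4.05 V < 0.2 V — the active assumption fails.
Re-solve with V_CE = 0.2 V. KCL at the emitter: V_E/R_E = (V_BB−0.7−V_E)/R_B + (V_CC−0.2−V_E)/R_C, giving V_E = 0.422 V.
I_C = (V_CC − 0.2 − V_E)/R_C = (7.7 − 0.422)/10 = 0.728 mA.
Check: I_B = (2.5 − 0.422)/82 = 0.0253 mA, and β·I_B = 1.27 mA > I_C, confirming saturation.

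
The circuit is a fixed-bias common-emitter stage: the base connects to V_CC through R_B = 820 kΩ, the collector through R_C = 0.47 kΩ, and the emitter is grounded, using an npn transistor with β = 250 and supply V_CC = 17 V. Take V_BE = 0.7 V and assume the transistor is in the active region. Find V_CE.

Base loop: V_CC = I_B·R_B + V_BE, so I_B = (17 − 0.7)/820 kΩ = 0.0199 mA.
In the active region I_C = β·I_B = 250 × 0.0199 = 4.97 mA.
Collector loop: V_CE = V_CC − I_C·R_C = 17 − 4.97×0.47 = 14.7 V.
Since V_CE = 14.7 V > V_CE(sat) ≈ 0.2 V, the transistor is in the active region as assumed.

V_CE ≈ 15 V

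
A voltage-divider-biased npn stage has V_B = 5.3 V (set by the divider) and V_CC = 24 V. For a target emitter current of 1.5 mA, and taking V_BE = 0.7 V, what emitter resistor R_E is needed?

R_E ≈ 3.1 kΩ

V_E = V_B − V_BE = 5.3 − 0.7 = 4.6 V.
R_E = V_E / I_E = 4.6 / 1.5 = 3.07 kΩ.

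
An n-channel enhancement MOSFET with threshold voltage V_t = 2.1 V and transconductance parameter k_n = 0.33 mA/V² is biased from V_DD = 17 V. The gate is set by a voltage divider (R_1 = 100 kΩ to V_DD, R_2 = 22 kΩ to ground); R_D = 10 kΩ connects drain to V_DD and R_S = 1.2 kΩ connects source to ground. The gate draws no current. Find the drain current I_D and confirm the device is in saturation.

V_G = V_DD·R_2/(R_1+R_2) = 17×22/122 = 3.07 V.
Assume saturation: I_D = (k_n/2)(V_GS − V_t)² with V_GS = V_G − I_D·R_S = 3.07 − 1.2·I_D.
Substituting gives 0.238·I_D² − 1.38·I_D + 0.154 = 0, with roots I_D = 0.113 or 5.7 mA.
The root I_D = 5.7 mA gives V_GS = -3.78 V ≤ V_t, so take I_D = 0.113 mA.
Then V_GS = 2.93 V and V_DS = V_DD − I_D(R_D+R_S) = 17 − 0.113×11.2 = 15.7 V.
Saturation requires V_DS ≥ V_GS − V_t = 0.829 V; 15.7 ≥ 0.829 ✓.

I_D ≈ 0.11 mA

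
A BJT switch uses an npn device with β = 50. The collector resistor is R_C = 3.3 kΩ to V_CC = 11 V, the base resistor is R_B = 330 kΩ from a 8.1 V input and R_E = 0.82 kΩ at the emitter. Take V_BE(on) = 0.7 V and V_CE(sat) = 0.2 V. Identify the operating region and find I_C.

active; I_C ≈ 1 mA

Assume active. Base-emitter loop: I_B = (V_BB − V_BE)/(R_B + (β+1)R_E) = (8.1 − 0.7)/(330 + 51×0.82) = 0.0199 mA.
I_C = β·I_B = 50×0.0199 = 0.995 mA.
V_CE = V_CC − I_C·R_C − I_E·R_E = 11 − 0.995×3.3 − 1.02×0.82 = 6.88 V > V_CE(sat), so the active-region assumption holds.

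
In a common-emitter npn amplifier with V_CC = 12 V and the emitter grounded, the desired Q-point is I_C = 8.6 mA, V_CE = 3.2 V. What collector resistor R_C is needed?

R_C ≈ 1 kΩ

Collector loop: V_CC = I_C·R_C + V_CE.
R_C = (V_CC − V_CE)/I_C = (12 − 3.2)/8.6 = 1.02 kΩ.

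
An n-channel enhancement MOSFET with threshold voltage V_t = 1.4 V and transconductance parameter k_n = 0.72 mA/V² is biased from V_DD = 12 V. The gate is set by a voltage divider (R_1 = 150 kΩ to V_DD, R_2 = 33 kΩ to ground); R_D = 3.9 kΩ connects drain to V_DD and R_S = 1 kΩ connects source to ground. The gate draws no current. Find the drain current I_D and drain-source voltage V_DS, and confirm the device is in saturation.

I_D ≈ 0.14 mA, V_DS ≈ 11 V

V_G = V_DD·R_2/(R_1+R_2) = 12×33/183 = 2.16 V.
Assume saturation: I_D = (k_n/2)(V_GS − V_t)² with V_GS = V_G − I_D·R_S = 2.16 − 1·I_D.
Substituting gives 0.36·I_D² − 1.55·I_D + 0.21 = 0, with roots I_D = 0.14 or 4.17 mA.
The root I_D = 4.17 mA gives V_GS = -2 V ≤ V_t, so take I_D = 0.14 mA.
Then V_GS = 2.02 V and V_DS = V_DD − I_D(R_D+R_S) = 12 − 0.14×4.9 = 11.3 V.
Saturation requires V_DS ≥ V_GS − V_t = 0.624 V; 11.3 ≥ 0.624 ✓.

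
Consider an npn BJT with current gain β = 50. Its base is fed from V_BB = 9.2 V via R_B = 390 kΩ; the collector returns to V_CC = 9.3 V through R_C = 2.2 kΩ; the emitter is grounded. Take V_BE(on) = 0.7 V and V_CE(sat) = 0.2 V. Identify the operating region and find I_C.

active; I_C ≈ 1.1 mA

Assume active. Base-emitter loop: I_B = (V_BB − V_BE)/R_B = (9.2 − 0.7)/390 = 0.0218 mA.
I_C = β·I_B = 50×0.0218 = 1.09 mA.
V_CE = V_CC − I_C·R_C = 9.3 − 1.09×2.2 = 6.9 V > V_CE(sat), so the active-region assumption holds.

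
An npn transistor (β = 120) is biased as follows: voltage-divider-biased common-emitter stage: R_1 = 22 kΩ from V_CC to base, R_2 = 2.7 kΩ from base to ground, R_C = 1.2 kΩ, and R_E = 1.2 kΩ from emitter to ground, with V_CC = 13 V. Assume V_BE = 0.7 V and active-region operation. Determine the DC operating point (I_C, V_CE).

I_C ≈ 0.59 mA, V_CE ≈ 12 V

Thevenize the base divider: V_Th = V_CC·R_2/(R_1+R_2) = 13×2.7/24.7 = 1.42 V, R_Th = R_1‖R_2 = 2.4 kΩ.
Base-emitter loop: V_Th = I_B·R_Th + V_BE + (β+1)I_B·R_E, so I_B = (1.42 − 0.7) / (2.4 + 121×1.2) = 0.00489 mA.
I_C = β·I_B = 120×0.00489 = 0.586 mA, and I_E = (β+1)I_B = 0.591 mA.
V_CE = V_CC − I_C·R_C − I_E·R_E = 13 − 0.586×1.2 − 0.591×1.2 = 11.6 V.
V_CE = 11.6 V > 0.2 V confirms active-region operation.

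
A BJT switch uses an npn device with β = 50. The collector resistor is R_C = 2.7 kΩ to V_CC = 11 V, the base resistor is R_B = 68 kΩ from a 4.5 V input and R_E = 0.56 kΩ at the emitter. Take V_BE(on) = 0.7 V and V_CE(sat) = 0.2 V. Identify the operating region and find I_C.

active; I_C ≈ 2 mA

Assume active. Base-emitter loop: I_B = (V_BB − V_BE)/(R_B + (β+1)R_E) = (4.5 − 0.7)/(68 + 51×0.56) = 0.0394 mA.
I_C = β·I_B = 50×0.0394 = 1.97 mA.
V_CE = V_CC − I_C·R_C − I_E·R_E = 11 − 1.97×2.7 − 2.01×0.56 = 4.56 V > V_CE(sat), so the active-region assumption holds.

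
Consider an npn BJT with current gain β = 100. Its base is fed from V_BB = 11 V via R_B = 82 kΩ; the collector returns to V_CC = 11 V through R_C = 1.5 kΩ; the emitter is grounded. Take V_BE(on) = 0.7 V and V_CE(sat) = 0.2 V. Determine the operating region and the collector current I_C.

Assume active: I_B = (11 − 0.7)/82 = 0.126 mA, giving I_C = β·I_B = 12.6 mA.
But then V_CE = 11 − 12.6×1.5 = -7.84 V < V_CE(sat) = 0.2 V — impossible in the active region.
So the transistor is saturated. With V_CE = 0.2 V, I_C = (V_CC − 0.2)/R_C = 10.8/1.5 = 7.2 mA.
Check: β·I_B = 12.6 mA > I_C = 7.2 mA, confirming saturation.

saturation; I_C ≈ 7.2 mA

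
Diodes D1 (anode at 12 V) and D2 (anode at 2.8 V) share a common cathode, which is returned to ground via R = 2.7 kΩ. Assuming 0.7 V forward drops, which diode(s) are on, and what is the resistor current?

Only D1 conducts; I_R ≈ 4.2 mA

Assume both conduct. Then node N would need to be at both 12−0.7 = 11.3 V and 2.8−0.7 = 2.1 V, which is impossible.
Assume only D1 conducts: V_N = 12 − 0.7 = 11.3 V, so I_R = 11.3/2.7 = 4.19 mA.
Check D2: its anode-to-cathode voltage is 2.8 − 11.3 = -8.5 V < 0.7 V, so it is off. The assumption is consistent.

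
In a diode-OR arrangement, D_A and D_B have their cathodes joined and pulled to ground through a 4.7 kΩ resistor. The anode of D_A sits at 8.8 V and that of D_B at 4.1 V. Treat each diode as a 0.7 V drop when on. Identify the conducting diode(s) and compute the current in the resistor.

Assume both conduct. Then node N would need to be at both 8.8−0.7 = 8.1 V and 4.1−0.7 = 3.4 V, which is impossible.
Assume only D_A conducts: V_N = 8.8 − 0.7 = 8.1 V, so I_R = 8.1/4.7 = 1.72 mA.
Check D_B: its anode-to-cathode voltage is 4.1 − 8.1 = -4 V < 0.7 V, so it is off. The assumption is consistent.

Only D_A conducts; I_R ≈ 1.7 mA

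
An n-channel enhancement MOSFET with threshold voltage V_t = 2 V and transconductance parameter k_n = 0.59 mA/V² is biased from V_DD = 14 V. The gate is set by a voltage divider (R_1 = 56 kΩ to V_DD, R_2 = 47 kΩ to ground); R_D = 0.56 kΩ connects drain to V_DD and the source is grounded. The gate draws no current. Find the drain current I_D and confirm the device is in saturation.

V_G = V_DD·R_2/(R_1+R_2) = 14×47/103 = 6.39 V. With the source grounded, V_GS = V_G = 6.39 V.
Assume saturation: I_D = (k_n/2)(V_GS − V_t)² = (0.59/2)×(6.39 − 2)² = 0.295×4.39² = 5.68 mA.
V_DS = V_DD − I_D·R_D = 14 − 5.68×0.56 = 10.8 V.
Saturation requires V_DS ≥ V_GS − V_t = 4.39 V; 10.8 ≥ 4.39 ✓.

I_D ≈ 5.7 mA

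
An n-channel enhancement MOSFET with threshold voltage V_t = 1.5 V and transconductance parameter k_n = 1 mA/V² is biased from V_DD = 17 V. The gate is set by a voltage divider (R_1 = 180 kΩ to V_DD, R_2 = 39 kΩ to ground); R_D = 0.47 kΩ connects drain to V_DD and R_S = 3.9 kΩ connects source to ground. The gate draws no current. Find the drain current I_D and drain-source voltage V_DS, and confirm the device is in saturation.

I_D ≈ 0.22 mA, V_DS ≈ 16 V

V_G = V_DD·R_2/(R_1+R_2) = 17×39/219 = 3.03 V.
Assume saturation: I_D = (k_n/2)(V_GS − V_t)² with V_GS = V_G − I_D·R_S = 3.03 − 3.9·I_D.
Substituting gives 7.6·I_D² − 6.96·I_D + 1.17 = 0, with roots I_D = 0.221 or 0.694 mA.
The root I_D = 0.694 mA gives V_GS = 0.322 V ≤ V_t, so take I_D = 0.221 mA.
Then V_GS = 2.17 V and V_DS = V_DD − I_D(R_D+R_S) = 17 − 0.221×4.37 = 16 V.
Saturation requires V_DS ≥ V_GS − V_t = 0.665 V; 16 ≥ 0.665 ✓.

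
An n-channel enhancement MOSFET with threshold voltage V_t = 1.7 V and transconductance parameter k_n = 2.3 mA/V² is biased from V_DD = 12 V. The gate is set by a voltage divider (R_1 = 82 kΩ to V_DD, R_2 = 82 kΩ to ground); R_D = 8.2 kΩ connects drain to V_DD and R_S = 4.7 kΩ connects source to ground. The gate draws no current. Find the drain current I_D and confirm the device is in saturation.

V_G = V_DD·R_2/(R_1+R_2) = 12×82/164 = 6 V.
Assume saturation: I_D = (k_n/2)(V_GS − V_t)² with V_GS = V_G − I_D·R_S = 6 − 4.7·I_D.
Substituting gives 25.4·I_D² − 47.5·I_D + 21.3 = 0, with roots I_D = 0.744 or 1.13 mA.
The root I_D = 1.13 mA gives V_GS = 0.711 V ≤ V_t, so take I_D = 0.744 mA.
Then V_GS = 2.5 V and V_DS = V_DD − I_D(R_D+R_S) = 12 − 0.744×12.9 = 2.41 V.
Saturation requires V_DS ≥ V_GS − V_t = 0.804 V; 2.41 ≥ 0.804 ✓.

I_D ≈ 0.74 mA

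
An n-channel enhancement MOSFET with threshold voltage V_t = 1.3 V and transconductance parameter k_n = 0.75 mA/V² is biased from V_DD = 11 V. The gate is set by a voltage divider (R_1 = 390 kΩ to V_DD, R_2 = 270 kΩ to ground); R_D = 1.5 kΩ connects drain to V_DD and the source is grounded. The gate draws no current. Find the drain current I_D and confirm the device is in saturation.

I_D ≈ 3.8 mA

V_G = V_DD·R_2/(R_1+R_2) = 11×270/660 = 4.5 V. With the source grounded, V_GS = V_G = 4.5 V.
Assume saturation: I_D = (k_n/2)(V_GS − V_t)² = (0.75/2)×(4.5 − 1.3)² = 0.375×3.2² = 3.84 mA.
V_DS = V_DD − I_D·R_D = 11 − 3.84×1.5 = 5.24 V.
Saturation requires V_DS ≥ V_GS − V_t = 3.2 V; 5.24 ≥ 3.2 ✓.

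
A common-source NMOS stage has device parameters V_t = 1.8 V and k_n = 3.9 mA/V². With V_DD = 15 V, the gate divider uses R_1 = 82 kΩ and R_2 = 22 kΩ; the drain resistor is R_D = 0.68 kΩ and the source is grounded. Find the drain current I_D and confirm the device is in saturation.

I_D ≈ 3.7 mA

V_G = V_DD·R_2/(R_1+R_2) = 15×22/104 = 3.17 V. With the source grounded, V_GS = V_G = 3.17 V.
Assume saturation: I_D = (k_n/2)(V_GS − V_t)² = (3.9/2)×(3.17 − 1.8)² = 1.95×1.37² = 3.68 mA.
V_DS = V_DD − I_D·R_D = 15 − 3.68×0.68 = 12.5 V.
Saturation requires V_DS ≥ V_GS − V_t = 1.37 V; 12.5 ≥ 1.37 ✓.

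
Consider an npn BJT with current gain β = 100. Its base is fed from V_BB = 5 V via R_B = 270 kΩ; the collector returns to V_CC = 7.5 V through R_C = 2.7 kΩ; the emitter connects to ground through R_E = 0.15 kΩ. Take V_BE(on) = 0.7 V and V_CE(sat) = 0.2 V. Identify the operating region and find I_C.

Assume active. Base-emitter loop: I_B = (V_BB − V_BE)/(R_B + (β+1)R_E) = (5 − 0.7)/(270 + 101×0.15) = 0.0151 mA.
I_C = β·I_B = 100×0.0151 = 1.51 mA.
V_CE = V_CC − I_C·R_C − I_E·R_E = 7.5 − 1.51×2.7 − 1.52×0.15 = 3.2 V > V_CE(sat), so the active-region assumption holds.

active; I_C ≈ 1.5 mA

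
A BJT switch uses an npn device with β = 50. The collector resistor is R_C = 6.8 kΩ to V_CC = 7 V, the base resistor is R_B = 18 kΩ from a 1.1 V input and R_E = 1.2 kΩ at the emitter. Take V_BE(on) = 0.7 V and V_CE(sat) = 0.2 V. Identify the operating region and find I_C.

active; I_C ≈ 0.25 mA

Assume active. Base-emitter loop: I_B = (V_BB − V_BE)/(R_B + (β+1)R_E) = (1.1 − 0.7)/(18 + 51×1.2) = 0.00505 mA.
I_C = β·I_B = 50×0.00505 = 0.253 mA.
V_CE = V_CC − I_C·R_C − I_E·R_E = 7 − 0.253×6.8 − 0.258×1.2 = 4.97 V > V_CE(sat), so the active-region assumption holds.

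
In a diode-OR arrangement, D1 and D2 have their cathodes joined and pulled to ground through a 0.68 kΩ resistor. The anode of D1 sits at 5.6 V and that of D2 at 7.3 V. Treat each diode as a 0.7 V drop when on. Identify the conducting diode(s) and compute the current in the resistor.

Only D2 conducts; I_R ≈ 9.7 mA

Assume both conduct. Then node N would need to be at both 5.6−0.7 = 4.9 V and 7.3−0.7 = 6.6 V, which is impossible.
Assume only D2 conducts: V_N = 7.3 − 0.7 = 6.6 V, so I_R = 6.6/0.68 = 9.71 mA.
Check D1: its anode-to-cathode voltage is 5.6 − 6.6 = -1 V < 0.7 V, so it is off. The assumption is consistent.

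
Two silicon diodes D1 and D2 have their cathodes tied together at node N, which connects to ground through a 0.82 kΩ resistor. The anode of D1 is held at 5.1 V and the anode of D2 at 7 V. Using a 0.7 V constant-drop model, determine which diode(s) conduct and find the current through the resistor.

Assume both conduct. Then node N would need to be at both 5.1−0.7 = 4.4 V and 7−0.7 = 6.3 V, which is impossible.
Assume only D2 conducts: V_N = 7 − 0.7 = 6.3 V, so I_R = 6.3/0.82 = 7.68 mA.
Check D1: its anode-to-cathode voltage is 5.1 − 6.3 = -1.2 V < 0.7 V, so it is off. The assumption is consistent.

Only D2 conducts; I_R ≈ 7.7 mA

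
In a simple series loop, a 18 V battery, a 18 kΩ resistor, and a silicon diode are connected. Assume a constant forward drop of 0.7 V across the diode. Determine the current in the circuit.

KVL around the loop: 18 = V_D + I·R = 0.7 + I × 18 kΩ.
So I = (18 − 0.7) / 18 kΩ = 17.3 / 18 = 0.961 mA.

I ≈ 0.96 mA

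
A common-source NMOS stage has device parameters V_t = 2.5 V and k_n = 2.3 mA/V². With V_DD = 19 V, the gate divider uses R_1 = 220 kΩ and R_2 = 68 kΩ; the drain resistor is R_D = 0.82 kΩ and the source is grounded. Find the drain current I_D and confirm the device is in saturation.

I_D ≈ 4.5 mA

V_G = V_DD·R_2/(R_1+R_2) = 19×68/288 = 4.49 V. With the source grounded, V_GS = V_G = 4.49 V.
Assume saturation: I_D = (k_n/2)(V_GS − V_t)² = (2.3/2)×(4.49 − 2.5)² = 1.15×1.99² = 4.54 mA.
V_DS = V_DD − I_D·R_D = 19 − 4.54×0.82 = 15.3 V.
Saturation requires V_DS ≥ V_GS − V_t = 1.99 V; 15.3 ≥ 1.99 ✓.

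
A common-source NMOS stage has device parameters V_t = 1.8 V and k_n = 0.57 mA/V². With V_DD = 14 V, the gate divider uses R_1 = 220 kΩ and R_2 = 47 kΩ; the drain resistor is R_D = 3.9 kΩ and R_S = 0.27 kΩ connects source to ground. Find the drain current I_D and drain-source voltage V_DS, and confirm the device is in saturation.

I_D ≈ 0.11 mA, V_DS ≈ 14 V

V_G = V_DD·R_2/(R_1+R_2) = 14×47/267 = 2.46 V.
Assume saturation: I_D = (k_n/2)(V_GS − V_t)² with V_GS = V_G − I_D·R_S = 2.46 − 0.27·I_D.
Substituting gives 0.0208·I_D² − 1.1·I_D + 0.126 = 0, with roots I_D = 0.114 or 52.9 mA.
The root I_D = 52.9 mA gives V_GS = -11.8 V ≤ V_t, so take I_D = 0.114 mA.
Then V_GS = 2.43 V and V_DS = V_DD − I_D(R_D+R_S) = 14 − 0.114×4.17 = 13.5 V.
Saturation requires V_DS ≥ V_GS − V_t = 0.634 V; 13.5 ≥ 0.634 ✓.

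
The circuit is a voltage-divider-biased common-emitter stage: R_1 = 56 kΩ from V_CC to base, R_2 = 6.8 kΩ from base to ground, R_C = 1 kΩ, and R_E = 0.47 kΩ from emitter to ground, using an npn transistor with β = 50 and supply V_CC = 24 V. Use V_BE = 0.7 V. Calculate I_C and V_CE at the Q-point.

Thevenize the base divider: V_Th = V_CC·R_2/(R_1+R_2) = 24×6.8/62.8 = 2.6 V, R_Th = R_1‖R_2 = 6.06 kΩ.
Base-emitter loop: V_Th = I_B·R_Th + V_BE + (β+1)I_B·R_E, so I_B = (2.6 − 0.7) / (6.06 + 51×0.47) = 0.0632 mA.
I_C = β·I_B = 50×0.0632 = 3.16 mA, and I_E = (β+1)I_B = 3.22 mA.
V_CE = V_CC − I_C·R_C − I_E·R_E = 24 − 3.16×1 − 3.22×0.47 = 19.3 V.
V_CE = 19.3 V > 0.2 V confirms active-region operation.

I_C ≈ 3.2 mA, V_CE ≈ 19 V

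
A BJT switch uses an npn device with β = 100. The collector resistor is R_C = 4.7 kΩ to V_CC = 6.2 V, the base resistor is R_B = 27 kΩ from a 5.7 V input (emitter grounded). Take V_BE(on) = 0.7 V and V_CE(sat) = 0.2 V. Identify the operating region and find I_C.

saturation; I_C ≈ 1.3 mA

Assume active: I_B = (5.7 − 0.7)/27 = 0.185 mA, giving I_C = β·I_B = 18.5 mA.
But then V_CE = 6.2 − 18.5×4.7 = -80.8 V < V_CE(sat) = 0.2 V — impossible in the active region.
So the transistor is saturated. With V_CE = 0.2 V, I_C = (V_CC − 0.2)/R_C = 6/4.7 = 1.28 mA.
Check: β·I_B = 18.5 mA > I_C = 1.28 mA, confirming saturation.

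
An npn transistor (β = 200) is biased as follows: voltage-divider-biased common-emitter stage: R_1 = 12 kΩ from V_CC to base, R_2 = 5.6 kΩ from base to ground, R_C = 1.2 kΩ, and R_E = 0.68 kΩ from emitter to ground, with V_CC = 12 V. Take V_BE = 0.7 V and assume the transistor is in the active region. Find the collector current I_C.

I_C ≈ 4.4 mA

Thevenize the base divider: V_Th = V_CC·R_2/(R_1+R_2) = 12×5.6/17.6 = 3.82 V, R_Th = R_1‖R_2 = 3.82 kΩ.
Base-emitter loop: V_Th = I_B·R_Th + V_BE + (β+1)I_B·R_E, so I_B = (3.82 − 0.7) / (3.82 + 201×0.68) = 0.0222 mA.
I_C = β·I_B = 200×0.0222 = 4.44 mA, and I_E = (β+1)I_B = 4.46 mA.
V_CE = V_CC − I_C·R_C − I_E·R_E = 12 − 4.44×1.2 − 4.46×0.68 = 3.64 V.
V_CE = 3.64 V > 0.2 V confirms active-region operation.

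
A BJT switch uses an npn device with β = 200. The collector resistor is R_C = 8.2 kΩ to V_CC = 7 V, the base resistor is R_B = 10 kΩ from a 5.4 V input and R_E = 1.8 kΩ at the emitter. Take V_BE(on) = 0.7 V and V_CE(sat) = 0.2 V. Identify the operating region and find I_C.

saturation; I_C ≈ 0.63 mA

Assume active: I_B = (5.4 − 0.7)/(10 + 201×1.8) = 0.0126 mA, I_C = β·I_B = 2.53 mA.
Then V_CE = 7 − 2.53×8.2 − 2.54×1.8 = -18.3 V < 0.2 V — the active assumption fails.
Re-solve with V_CE = 0.2 V. KCL at the emitter: V_E/R_E = (V_BB−0.7−V_E)/R_B + (V_CC−0.2−V_E)/R_C, giving V_E = 1.67 V.
I_C = (V_CC − 0.2 − V_E)/R_C = (6.8 − 1.67)/8.2 = 0.625 mA.
Check: I_B = (4.7 − 1.67)/10 = 0.303 mA, and β·I_B = 60.6 mA > I_C, confirming saturation.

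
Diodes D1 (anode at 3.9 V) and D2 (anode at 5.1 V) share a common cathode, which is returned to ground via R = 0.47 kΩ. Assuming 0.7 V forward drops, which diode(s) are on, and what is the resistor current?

Assume both conduct. Then node N would need to be at both 3.9−0.7 = 3.2 V and 5.1−0.7 = 4.4 V, which is impossible.
Assume only D2 conducts: V_N = 5.1 − 0.7 = 4.4 V, so I_R = 4.4/0.47 = 9.36 mA.
Check D1: its anode-to-cathode voltage is 3.9 − 4.4 = -0.5 V < 0.7 V, so it is off. The assumption is consistent.

Only D2 conducts; I_R ≈ 9.4 mA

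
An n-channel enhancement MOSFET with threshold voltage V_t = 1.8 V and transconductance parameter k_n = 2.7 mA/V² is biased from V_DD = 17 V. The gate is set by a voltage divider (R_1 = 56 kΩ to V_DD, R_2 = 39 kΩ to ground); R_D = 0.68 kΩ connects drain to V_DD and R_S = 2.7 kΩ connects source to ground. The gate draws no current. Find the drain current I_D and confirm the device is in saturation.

V_G = V_DD·R_2/(R_1+R_2) = 17×39/95 = 6.98 V.
Assume saturation: I_D = (k_n/2)(V_GS − V_t)² with V_GS = V_G − I_D·R_S = 6.98 − 2.7·I_D.
Substituting gives 9.84·I_D² − 38.8·I_D + 36.2 = 0, with roots I_D = 1.52 or 2.41 mA.
The root I_D = 2.41 mA gives V_GS = 0.463 V ≤ V_t, so take I_D = 1.52 mA.
Then V_GS = 2.86 V and V_DS = V_DD − I_D(R_D+R_S) = 17 − 1.52×3.38 = 11.8 V.
Saturation requires V_DS ≥ V_GS − V_t = 1.06 V; 11.8 ≥ 1.06 ✓.

I_D ≈ 1.5 mA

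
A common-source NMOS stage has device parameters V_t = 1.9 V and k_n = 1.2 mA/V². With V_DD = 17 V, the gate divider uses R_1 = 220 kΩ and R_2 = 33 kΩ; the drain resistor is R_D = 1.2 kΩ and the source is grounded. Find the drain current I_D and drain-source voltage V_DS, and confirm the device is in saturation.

I_D ≈ 0.06 mA, V_DS ≈ 17 V

V_G = V_DD·R_2/(R_1+R_2) = 17×33/253 = 2.22 V. With the source grounded, V_GS = V_G = 2.22 V.
Assume saturation: I_D = (k_n/2)(V_GS − V_t)² = (1.2/2)×(2.22 − 1.9)² = 0.6×0.317² = 0.0604 mA.
V_DS = V_DD − I_D·R_D = 17 − 0.0604×1.2 = 16.9 V.
Saturation requires V_DS ≥ V_GS − V_t = 0.317 V; 16.9 ≥ 0.317 ✓.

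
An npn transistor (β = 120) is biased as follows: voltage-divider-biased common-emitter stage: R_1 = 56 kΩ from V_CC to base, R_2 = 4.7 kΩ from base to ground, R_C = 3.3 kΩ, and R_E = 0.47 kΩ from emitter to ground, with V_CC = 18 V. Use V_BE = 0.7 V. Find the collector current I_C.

I_C ≈ 1.4 mA

Thevenize the base divider: V_Th = V_CC·R_2/(R_1+R_2) = 18×4.7/60.7 = 1.39 V, R_Th = R_1‖R_2 = 4.34 kΩ.
Base-emitter loop: V_Th = I_B·R_Th + V_BE + (β+1)I_B·R_E, so I_B = (1.39 − 0.7) / (4.34 + 121×0.47) = 0.0113 mA.
I_C = β·I_B = 120×0.0113 = 1.36 mA, and I_E = (β+1)I_B = 1.37 mA.
V_CE = V_CC − I_C·R_C − I_E·R_E = 18 − 1.36×3.3 − 1.37×0.47 = 12.9 V.
V_CE = 12.9 V > 0.2 V confirms active-region operation.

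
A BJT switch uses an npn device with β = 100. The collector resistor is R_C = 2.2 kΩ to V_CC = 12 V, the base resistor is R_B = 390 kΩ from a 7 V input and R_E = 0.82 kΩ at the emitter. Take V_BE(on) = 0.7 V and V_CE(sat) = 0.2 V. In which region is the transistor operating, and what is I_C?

active; I_C ≈ 1.3 mA

Assume active. Base-emitter loop: I_B = (V_BB − V_BE)/(R_B + (β+1)R_E) = (7 − 0.7)/(390 + 101×0.82) = 0.0133 mA.
I_C = β·I_B = 100×0.0133 = 1.33 mA.
V_CE = V_CC − I_C·R_C − I_E·R_E = 12 − 1.33×2.2 − 1.35×0.82 = 7.97 V > V_CE(sat), so the active-region assumption holds.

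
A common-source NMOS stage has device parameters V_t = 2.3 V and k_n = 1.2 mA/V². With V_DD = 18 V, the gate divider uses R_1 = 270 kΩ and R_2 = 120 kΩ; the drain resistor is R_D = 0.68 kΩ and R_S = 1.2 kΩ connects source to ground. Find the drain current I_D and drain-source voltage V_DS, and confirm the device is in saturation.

I_D ≈ 1.4 mA, V_DS ≈ 15 V

V_G = V_DD·R_2/(R_1+R_2) = 18×120/390 = 5.54 V.
Assume saturation: I_D = (k_n/2)(V_GS − V_t)² with V_GS = V_G − I_D·R_S = 5.54 − 1.2·I_D.
Substituting gives 0.864·I_D² − 5.66·I_D + 6.29 = 0, with roots I_D = 1.42 or 5.14 mA.
The root I_D = 5.14 mA gives V_GS = -0.626 V ≤ V_t, so take I_D = 1.42 mA.
Then V_GS = 3.84 V and V_DS = V_DD − I_D(R_D+R_S) = 18 − 1.42×1.88 = 15.3 V.
Saturation requires V_DS ≥ V_GS − V_t = 1.54 V; 15.3 ≥ 1.54 ✓.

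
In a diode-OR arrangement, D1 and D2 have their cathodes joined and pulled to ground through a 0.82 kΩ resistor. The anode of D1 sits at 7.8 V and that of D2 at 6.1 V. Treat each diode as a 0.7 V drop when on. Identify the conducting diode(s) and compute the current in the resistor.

Assume both conduct. Then node N would need to be at both 7.8−0.7 = 7.1 V and 6.1−0.7 = 5.4 V, which is impossible.
Assume only D1 conducts: V_N = 7.8 − 0.7 = 7.1 V, so I_R = 7.1/0.82 = 8.66 mA.
Check D2: its anode-to-cathode voltage is 6.1 − 7.1 = -1 V < 0.7 V, so it is off. The assumption is consistent.

Only D1 conducts; I_R ≈ 8.7 mA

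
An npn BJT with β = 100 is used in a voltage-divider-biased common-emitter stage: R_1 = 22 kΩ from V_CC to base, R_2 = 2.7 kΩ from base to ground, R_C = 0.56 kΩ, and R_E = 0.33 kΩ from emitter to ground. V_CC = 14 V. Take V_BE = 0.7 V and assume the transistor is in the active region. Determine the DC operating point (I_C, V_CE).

Thevenize the base divider: V_Th = V_CC·R_2/(R_1+R_2) = 14×2.7/24.7 = 1.53 V, R_Th = R_1‖R_2 = 2.4 kΩ.
Base-emitter loop: V_Th = I_B·R_Th + V_BE + (β+1)I_B·R_E, so I_B = (1.53 − 0.7) / (2.4 + 101×0.33) = 0.0232 mA.
I_C = β·I_B = 100×0.0232 = 2.32 mA, and I_E = (β+1)I_B = 2.35 mA.
V_CE = V_CC − I_C·R_C − I_E·R_E = 14 − 2.32×0.56 − 2.35×0.33 = 11.9 V.
V_CE = 11.9 V > 0.2 V confirms active-region operation.

I_C ≈ 2.3 mA, V_CE ≈ 12 V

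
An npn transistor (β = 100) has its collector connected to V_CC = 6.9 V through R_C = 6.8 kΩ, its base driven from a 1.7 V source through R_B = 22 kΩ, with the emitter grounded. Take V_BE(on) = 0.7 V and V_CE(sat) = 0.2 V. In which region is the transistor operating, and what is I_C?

Assume active: I_B = (1.7 − 0.7)/22 = 0.0455 mA, giving I_C = β·I_B = 4.55 mA.
But then V_CE = 6.9 − 4.55×6.8 = -24 V < V_CE(sat) = 0.2 V — impossible in the active region.
So the transistor is saturated. With V_CE = 0.2 V, I_C = (V_CC − 0.2)/R_C = 6.7/6.8 = 0.985 mA.
Check: β·I_B = 4.55 mA > I_C = 0.985 mA, confirming saturation.

saturation; I_C ≈ 0.99 mA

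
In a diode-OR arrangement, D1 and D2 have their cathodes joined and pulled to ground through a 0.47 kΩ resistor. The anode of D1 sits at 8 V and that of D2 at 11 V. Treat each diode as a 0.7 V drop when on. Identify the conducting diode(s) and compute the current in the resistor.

Assume both conduct. Then node N would need to be at both 8−0.7 = 7.3 V and 11−0.7 = 10.3 V, which is impossible.
Assume only D2 conducts: V_N = 11 − 0.7 = 10.3 V, so I_R = 10.3/0.47 = 21.9 mA.
Check D1: its anode-to-cathode voltage is 8 − 10.3 = -2.3 V < 0.7 V, so it is off. The assumption is consistent.

Only D2 conducts; I_R ≈ 22 mA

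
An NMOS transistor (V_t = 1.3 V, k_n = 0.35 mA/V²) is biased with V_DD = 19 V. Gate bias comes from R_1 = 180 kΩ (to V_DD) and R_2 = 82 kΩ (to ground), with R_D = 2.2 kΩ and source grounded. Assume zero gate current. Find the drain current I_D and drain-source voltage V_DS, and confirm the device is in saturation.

I_D ≈ 3.8 mA, V_DS ≈ 11 V

V_G = V_DD·R_2/(R_1+R_2) = 19×82/262 = 5.95 V. With the source grounded, V_GS = V_G = 5.95 V.
Assume saturation: I_D = (k_n/2)(V_GS − V_t)² = (0.35/2)×(5.95 − 1.3)² = 0.175×4.65² = 3.78 mA.
V_DS = V_DD − I_D·R_D = 19 − 3.78×2.2 = 10.7 V.
Saturation requires V_DS ≥ V_GS − V_t = 4.65 V; 10.7 ≥ 4.65 ✓.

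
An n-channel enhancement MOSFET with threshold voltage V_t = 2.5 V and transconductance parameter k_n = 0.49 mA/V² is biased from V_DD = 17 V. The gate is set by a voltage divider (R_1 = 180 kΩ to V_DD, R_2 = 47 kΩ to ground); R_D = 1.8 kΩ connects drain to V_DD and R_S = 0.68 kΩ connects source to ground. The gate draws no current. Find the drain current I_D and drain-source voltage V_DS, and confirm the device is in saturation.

V_G = V_DD·R_2/(R_1+R_2) = 17×47/227 = 3.52 V.
Assume saturation: I_D = (k_n/2)(V_GS − V_t)² with V_GS = V_G − I_D·R_S = 3.52 − 0.68·I_D.
Substituting gives 0.113·I_D² − 1.34·I_D + 0.255 = 0, with roots I_D = 0.193 or 11.6 mA.
The root I_D = 11.6 mA gives V_GS = -4.39 V ≤ V_t, so take I_D = 0.193 mA.
Then V_GS = 3.39 V and V_DS = V_DD − I_D(R_D+R_S) = 17 − 0.193×2.48 = 16.5 V.
Saturation requires V_DS ≥ V_GS − V_t = 0.888 V; 16.5 ≥ 0.888 ✓.

I_D ≈ 0.19 mA, V_DS ≈ 17 V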